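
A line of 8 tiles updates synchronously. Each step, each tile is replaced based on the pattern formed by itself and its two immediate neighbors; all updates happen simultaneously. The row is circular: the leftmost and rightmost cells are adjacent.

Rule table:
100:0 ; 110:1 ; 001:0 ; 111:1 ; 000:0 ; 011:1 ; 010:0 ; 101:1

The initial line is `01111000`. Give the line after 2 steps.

01111000

01111000  (fixed point — unchanged through step 2)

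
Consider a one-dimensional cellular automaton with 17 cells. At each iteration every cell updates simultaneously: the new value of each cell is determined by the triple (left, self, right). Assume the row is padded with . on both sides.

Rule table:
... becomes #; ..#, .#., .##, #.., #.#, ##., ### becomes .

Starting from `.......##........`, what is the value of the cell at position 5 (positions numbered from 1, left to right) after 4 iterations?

.

######....#######
.......##........  (repeats iteration 0; period 2)
iteration 4: .......##........
position 5 holds .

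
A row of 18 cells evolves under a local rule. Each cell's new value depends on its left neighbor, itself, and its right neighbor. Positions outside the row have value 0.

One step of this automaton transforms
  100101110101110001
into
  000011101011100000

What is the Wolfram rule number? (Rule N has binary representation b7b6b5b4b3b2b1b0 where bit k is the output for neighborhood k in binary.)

168

position 6: 111 → 1  (bit 7 = 1)
position 7: 110 → 0  (bit 6 = 0)
position 4: 101 → 1  (bit 5 = 1)
position 1: 100 → 0  (bit 4 = 0)
position 5: 011 → 1  (bit 3 = 1)
position 0: 010 → 0  (bit 2 = 0)
position 2: 001 → 0  (bit 1 = 0)
position 15: 000 → 0  (bit 0 = 0)
bits b7..b0 = 10101000 = 168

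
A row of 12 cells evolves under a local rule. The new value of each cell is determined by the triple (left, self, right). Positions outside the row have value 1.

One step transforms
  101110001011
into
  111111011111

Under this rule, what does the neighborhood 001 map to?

1

At position 7 the neighborhood is 001; the next row has 1 there.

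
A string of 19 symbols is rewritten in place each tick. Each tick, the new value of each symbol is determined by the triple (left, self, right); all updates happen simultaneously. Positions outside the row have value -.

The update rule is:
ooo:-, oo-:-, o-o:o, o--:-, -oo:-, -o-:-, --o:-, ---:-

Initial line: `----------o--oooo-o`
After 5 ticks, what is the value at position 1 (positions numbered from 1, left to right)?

-

tick 1: -----------------o-
tick 2: -------------------
tick 3: -------------------  (fixed point — unchanged through tick 5)
position 1 holds -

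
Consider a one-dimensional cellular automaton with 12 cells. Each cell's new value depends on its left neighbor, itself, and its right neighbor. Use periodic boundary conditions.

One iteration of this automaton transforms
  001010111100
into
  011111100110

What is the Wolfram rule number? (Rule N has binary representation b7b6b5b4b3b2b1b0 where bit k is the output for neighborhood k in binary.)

position 7: 111 → 0  (bit 7 = 0)
position 9: 110 → 1  (bit 6 = 1)
position 3: 101 → 1  (bit 5 = 1)
position 10: 100 → 1  (bit 4 = 1)
position 6: 011 → 1  (bit 3 = 1)
position 2: 010 → 1  (bit 2 = 1)
position 1: 001 → 1  (bit 1 = 1)
position 0: 000 → 0  (bit 0 = 0)
bits b7..b0 = 01111110 = 126

126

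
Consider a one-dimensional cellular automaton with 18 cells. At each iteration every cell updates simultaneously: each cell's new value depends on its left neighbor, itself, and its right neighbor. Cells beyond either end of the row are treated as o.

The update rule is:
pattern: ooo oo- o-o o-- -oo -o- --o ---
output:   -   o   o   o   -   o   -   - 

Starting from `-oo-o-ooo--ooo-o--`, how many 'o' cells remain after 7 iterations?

9

o-oooo--oo---oooo-
oo---oo--oo-----oo
-oo---oo--oo------
o-oo---oo--oo-----
oo-oo---oo--oo----
-oo-oo---oo--oo---
o-oo-oo---oo--oo--
count of o: 9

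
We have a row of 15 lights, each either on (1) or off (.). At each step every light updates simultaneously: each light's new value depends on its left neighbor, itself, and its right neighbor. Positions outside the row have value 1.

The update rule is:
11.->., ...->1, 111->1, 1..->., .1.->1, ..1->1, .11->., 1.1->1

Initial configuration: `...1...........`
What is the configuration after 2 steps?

1.1.1.111111111

.111.1111111111
1.1.1.111111111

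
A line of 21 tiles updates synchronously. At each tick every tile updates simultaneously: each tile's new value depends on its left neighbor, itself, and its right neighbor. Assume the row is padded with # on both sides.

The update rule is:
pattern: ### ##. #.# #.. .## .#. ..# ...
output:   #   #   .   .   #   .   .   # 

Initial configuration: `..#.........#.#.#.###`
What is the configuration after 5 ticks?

.##.#######.#####.###

....#######.......###
.##.#######.#####.###
.##.#######.#####.###  (fixed point — unchanged through tick 5)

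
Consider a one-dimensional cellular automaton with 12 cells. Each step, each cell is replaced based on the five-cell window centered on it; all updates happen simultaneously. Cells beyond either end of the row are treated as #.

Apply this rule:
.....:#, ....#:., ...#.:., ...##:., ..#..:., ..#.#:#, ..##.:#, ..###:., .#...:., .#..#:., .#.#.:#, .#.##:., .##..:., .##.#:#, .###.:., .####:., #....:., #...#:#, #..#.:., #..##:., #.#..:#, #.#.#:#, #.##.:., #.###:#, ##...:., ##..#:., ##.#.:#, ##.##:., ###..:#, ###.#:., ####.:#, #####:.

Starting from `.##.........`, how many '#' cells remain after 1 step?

5

.....#####..
count of #: 5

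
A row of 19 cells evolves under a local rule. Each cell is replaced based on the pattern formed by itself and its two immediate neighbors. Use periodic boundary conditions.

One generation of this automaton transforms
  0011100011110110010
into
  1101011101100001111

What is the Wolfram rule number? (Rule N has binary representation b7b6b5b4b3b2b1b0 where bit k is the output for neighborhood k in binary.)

position 3: 111 → 1  (bit 7 = 1)
position 4: 110 → 0  (bit 6 = 0)
position 12: 101 → 0  (bit 5 = 0)
position 5: 100 → 1  (bit 4 = 1)
position 2: 011 → 0  (bit 3 = 0)
position 17: 010 → 1  (bit 2 = 1)
position 1: 001 → 1  (bit 1 = 1)
position 0: 000 → 1  (bit 0 = 1)
bits b7..b0 = 10010111 = 151

151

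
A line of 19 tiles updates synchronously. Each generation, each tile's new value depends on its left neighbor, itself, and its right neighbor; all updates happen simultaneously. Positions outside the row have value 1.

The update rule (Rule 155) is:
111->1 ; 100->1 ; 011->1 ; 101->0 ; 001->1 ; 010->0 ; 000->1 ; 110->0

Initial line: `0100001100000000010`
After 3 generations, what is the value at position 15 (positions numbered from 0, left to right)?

0011111011111111100
1111110011111111011
1111101111111110011
position 15 holds 0

0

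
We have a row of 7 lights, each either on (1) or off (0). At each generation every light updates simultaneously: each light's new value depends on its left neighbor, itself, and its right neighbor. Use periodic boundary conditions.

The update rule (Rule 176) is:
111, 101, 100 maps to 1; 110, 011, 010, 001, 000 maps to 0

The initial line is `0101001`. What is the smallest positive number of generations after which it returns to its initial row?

generation 1: 1010100
generation 2: 0101010
generation 3: 0010101
generation 4: 1001010
generation 5: 0100101
generation 6: 1010010
generation 7: 0101001

7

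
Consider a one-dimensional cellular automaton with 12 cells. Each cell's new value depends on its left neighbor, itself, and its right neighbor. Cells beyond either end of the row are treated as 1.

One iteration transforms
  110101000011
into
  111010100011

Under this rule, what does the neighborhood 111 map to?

1

At position 0 the neighborhood is 111; the next row has 1 there.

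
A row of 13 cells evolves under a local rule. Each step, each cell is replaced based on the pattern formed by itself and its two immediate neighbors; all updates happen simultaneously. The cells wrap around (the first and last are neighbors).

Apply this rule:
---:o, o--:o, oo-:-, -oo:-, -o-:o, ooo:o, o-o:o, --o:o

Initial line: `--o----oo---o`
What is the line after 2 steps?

ooooooo--oooo
oooooo-oo-ooo

oooooo-oo-ooo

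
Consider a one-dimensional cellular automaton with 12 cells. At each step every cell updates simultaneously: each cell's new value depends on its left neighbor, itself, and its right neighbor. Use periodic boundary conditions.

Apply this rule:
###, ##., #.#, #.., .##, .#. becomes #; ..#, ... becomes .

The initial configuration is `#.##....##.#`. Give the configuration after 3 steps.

step 1: #####...####
step 2: ######..####
step 3: #######.####

#######.####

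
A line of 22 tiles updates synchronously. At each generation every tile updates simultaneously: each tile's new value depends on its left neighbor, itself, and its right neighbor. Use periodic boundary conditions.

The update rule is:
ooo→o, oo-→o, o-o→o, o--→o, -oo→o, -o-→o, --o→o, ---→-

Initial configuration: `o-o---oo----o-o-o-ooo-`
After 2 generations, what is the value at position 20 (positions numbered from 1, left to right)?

oooo-oooo--ooooooooooo
oooooooooooooooooooooo
position 20 holds o

o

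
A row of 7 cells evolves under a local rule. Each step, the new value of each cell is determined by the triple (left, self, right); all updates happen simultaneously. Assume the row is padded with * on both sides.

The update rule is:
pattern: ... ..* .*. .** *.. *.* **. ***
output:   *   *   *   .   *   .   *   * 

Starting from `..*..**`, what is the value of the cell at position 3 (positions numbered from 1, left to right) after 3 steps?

*

*****.*
*****..
*******
position 3 holds *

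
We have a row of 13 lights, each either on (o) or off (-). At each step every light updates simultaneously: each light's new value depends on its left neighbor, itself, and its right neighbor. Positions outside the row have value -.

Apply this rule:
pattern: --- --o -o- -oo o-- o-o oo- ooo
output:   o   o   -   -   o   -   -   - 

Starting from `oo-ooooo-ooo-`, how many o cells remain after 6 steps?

------------o
oooooooooooo-
------------o  (repeats step 1; period 2)
step 6: oooooooooooo-
count of o: 12

12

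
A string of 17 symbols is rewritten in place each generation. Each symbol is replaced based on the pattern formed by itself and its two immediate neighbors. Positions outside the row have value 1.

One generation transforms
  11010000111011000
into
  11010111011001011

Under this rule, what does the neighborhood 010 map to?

1

At position 3 the neighborhood is 010; the next row has 1 there.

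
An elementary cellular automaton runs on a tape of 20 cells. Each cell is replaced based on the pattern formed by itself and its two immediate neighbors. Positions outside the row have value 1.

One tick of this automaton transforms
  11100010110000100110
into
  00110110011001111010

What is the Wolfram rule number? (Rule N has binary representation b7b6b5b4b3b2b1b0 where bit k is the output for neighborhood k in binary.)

position 0: 111 → 0  (bit 7 = 0)
position 2: 110 → 1  (bit 6 = 1)
position 7: 101 → 0  (bit 5 = 0)
position 3: 100 → 1  (bit 4 = 1)
position 8: 011 → 0  (bit 3 = 0)
position 6: 010 → 1  (bit 2 = 1)
position 5: 001 → 1  (bit 1 = 1)
position 4: 000 → 0  (bit 0 = 0)
bits b7..b0 = 01010110 = 86

86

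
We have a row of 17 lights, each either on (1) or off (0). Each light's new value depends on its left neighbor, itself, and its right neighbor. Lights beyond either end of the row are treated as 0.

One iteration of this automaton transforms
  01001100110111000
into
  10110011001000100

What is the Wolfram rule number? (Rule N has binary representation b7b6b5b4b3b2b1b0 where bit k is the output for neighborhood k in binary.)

position 12: 111 → 0  (bit 7 = 0)
position 5: 110 → 0  (bit 6 = 0)
position 10: 101 → 1  (bit 5 = 1)
position 2: 100 → 1  (bit 4 = 1)
position 4: 011 → 0  (bit 3 = 0)
position 1: 010 → 0  (bit 2 = 0)
position 0: 001 → 1  (bit 1 = 1)
position 15: 000 → 0  (bit 0 = 0)
bits b7..b0 = 00110010 = 50

50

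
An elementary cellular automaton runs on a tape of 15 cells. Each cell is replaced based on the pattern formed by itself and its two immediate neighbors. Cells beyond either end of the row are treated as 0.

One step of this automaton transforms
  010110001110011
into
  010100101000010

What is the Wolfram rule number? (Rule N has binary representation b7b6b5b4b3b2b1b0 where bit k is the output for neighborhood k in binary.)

13

position 9: 111 → 0  (bit 7 = 0)
position 4: 110 → 0  (bit 6 = 0)
position 2: 101 → 0  (bit 5 = 0)
position 5: 100 → 0  (bit 4 = 0)
position 3: 011 → 1  (bit 3 = 1)
position 1: 010 → 1  (bit 2 = 1)
position 0: 001 → 0  (bit 1 = 0)
position 6: 000 → 1  (bit 0 = 1)
bits b7..b0 = 00001101 = 13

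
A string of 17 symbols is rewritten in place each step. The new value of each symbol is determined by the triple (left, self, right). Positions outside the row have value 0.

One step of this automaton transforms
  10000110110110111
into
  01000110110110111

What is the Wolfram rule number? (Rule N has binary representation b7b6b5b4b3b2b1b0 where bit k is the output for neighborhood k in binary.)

216

position 15: 111 → 1  (bit 7 = 1)
position 6: 110 → 1  (bit 6 = 1)
position 7: 101 → 0  (bit 5 = 0)
position 1: 100 → 1  (bit 4 = 1)
position 5: 011 → 1  (bit 3 = 1)
position 0: 010 → 0  (bit 2 = 0)
position 4: 001 → 0  (bit 1 = 0)
position 2: 000 → 0  (bit 0 = 0)
bits b7..b0 = 11011000 = 216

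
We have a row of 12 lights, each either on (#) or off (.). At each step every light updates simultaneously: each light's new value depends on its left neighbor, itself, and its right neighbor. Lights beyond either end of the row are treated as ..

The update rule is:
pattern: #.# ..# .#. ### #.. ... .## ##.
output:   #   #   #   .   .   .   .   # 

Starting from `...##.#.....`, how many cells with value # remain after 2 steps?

4

..#.###.....
.###..#.....
count of #: 4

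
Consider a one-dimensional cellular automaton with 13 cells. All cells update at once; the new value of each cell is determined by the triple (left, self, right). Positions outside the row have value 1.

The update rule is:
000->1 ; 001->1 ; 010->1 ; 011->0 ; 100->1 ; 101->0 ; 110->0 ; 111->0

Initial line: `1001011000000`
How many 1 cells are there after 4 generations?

0111000111111
0000111000000
1111000111111
0000111000000
count of 1: 3

3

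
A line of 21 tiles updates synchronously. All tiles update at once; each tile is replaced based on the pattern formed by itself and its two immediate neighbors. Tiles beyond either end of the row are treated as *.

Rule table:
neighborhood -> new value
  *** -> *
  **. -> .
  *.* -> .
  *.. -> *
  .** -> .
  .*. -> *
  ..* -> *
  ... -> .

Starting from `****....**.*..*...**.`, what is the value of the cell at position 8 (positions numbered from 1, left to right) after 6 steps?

***.*..*...*****.*...
**..*****.*.***..**.*
*.**.***..*..*.**....
......*.******...*..*
*....**..****.*.****.
.*..*..**.**..*..**..
position 8 holds *

*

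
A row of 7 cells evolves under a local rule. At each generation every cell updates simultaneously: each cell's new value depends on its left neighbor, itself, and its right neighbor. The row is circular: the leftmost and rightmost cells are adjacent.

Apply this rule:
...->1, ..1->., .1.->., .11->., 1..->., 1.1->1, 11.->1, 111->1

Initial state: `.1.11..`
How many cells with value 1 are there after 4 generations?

1

..1.1.1
...1.1.
11..1..
.1.....
count of 1: 1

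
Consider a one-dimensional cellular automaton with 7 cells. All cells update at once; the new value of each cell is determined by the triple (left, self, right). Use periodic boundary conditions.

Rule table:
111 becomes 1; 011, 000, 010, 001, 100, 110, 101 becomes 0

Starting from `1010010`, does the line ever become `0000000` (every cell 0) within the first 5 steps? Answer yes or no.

step 1: 0000000
all cells are 0 at step 1

yes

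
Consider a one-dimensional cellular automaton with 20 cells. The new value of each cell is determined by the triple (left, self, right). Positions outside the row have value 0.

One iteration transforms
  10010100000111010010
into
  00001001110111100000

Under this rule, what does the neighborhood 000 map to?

At position 7 the neighborhood is 000; the next row has 1 there.

1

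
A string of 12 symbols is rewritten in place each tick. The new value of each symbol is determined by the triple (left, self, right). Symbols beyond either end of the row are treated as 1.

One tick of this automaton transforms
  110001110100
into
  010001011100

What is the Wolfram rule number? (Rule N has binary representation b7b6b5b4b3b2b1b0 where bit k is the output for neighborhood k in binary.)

position 0: 111 → 0  (bit 7 = 0)
position 1: 110 → 1  (bit 6 = 1)
position 8: 101 → 1  (bit 5 = 1)
position 2: 100 → 0  (bit 4 = 0)
position 5: 011 → 1  (bit 3 = 1)
position 9: 010 → 1  (bit 2 = 1)
position 4: 001 → 0  (bit 1 = 0)
position 3: 000 → 0  (bit 0 = 0)
bits b7..b0 = 01101100 = 108

108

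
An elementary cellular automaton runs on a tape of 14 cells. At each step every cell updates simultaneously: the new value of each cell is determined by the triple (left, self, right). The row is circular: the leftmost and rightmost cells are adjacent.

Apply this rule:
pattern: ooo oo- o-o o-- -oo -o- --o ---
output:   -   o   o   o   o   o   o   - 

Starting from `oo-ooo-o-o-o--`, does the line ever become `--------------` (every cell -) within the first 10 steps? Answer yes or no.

yes

step 1: oooo-ooooooooo
step 2: ---ooo--------
step 3: --oo-oo-------
step 4: -ooooooo------
step 5: oo-----oo-----
step 6: ooo---oooo---o
step 7: --oo-oo--oo-oo
step 8: oooooooooooooo
step 9: --------------
all cells are - at step 9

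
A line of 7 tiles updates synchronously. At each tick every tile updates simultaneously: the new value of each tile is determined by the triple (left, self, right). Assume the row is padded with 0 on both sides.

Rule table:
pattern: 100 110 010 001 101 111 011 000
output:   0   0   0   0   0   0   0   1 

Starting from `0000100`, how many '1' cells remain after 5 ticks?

1110001
0000100  (repeats tick 0; period 2)
tick 5: 1110001
count of 1: 4

4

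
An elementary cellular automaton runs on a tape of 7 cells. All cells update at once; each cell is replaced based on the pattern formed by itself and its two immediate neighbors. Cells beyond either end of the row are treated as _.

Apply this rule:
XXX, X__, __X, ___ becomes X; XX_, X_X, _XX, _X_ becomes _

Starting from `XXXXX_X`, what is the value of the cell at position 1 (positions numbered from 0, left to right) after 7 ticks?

_

_XXX___
X_X_XXX
_____X_
XXXXX_X  (repeats tick 0; period 4)
tick 7: _____X_
position 1 holds _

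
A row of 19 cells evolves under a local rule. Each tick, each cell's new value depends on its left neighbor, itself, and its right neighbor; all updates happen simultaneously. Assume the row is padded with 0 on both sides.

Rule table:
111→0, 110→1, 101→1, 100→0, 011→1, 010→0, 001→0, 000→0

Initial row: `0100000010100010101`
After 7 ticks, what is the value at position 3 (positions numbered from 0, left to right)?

0

0000000001000001010
0000000000000000100
0000000000000000000
0000000000000000000  (fixed point — unchanged through tick 7)
position 3 holds 0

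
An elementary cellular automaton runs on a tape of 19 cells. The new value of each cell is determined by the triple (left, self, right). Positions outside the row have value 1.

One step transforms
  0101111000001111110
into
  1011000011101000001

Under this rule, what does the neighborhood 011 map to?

At position 3 the neighborhood is 011; the next row has 1 there.

1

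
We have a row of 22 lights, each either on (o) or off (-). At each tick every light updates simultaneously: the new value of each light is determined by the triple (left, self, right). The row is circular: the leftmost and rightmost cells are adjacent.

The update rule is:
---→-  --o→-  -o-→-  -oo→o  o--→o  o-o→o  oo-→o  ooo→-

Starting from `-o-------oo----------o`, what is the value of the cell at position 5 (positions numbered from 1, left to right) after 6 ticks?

-

o-o------ooo----------
-o-o-----o-oo---------
--o-o-----oooo--------
---o-o----o--oo-------
----o-o----o-ooo------
-----o-o----oo-oo-----
position 5 holds -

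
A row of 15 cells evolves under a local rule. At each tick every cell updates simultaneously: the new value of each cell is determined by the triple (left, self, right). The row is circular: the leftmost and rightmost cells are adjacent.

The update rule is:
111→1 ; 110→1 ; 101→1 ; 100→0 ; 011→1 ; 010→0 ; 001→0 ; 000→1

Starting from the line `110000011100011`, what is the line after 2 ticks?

111111111110111

110111011101011
111111111110111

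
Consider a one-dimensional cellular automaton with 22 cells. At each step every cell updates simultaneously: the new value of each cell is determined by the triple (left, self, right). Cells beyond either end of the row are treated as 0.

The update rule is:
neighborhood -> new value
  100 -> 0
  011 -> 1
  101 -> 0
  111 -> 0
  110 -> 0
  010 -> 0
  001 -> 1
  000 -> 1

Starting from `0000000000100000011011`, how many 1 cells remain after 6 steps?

1111111111001111110010
1000000000011000000100
0011111111110011111001
1110000000000110000010
1000111111111100111100
0011100000000001100001
count of 1: 6

6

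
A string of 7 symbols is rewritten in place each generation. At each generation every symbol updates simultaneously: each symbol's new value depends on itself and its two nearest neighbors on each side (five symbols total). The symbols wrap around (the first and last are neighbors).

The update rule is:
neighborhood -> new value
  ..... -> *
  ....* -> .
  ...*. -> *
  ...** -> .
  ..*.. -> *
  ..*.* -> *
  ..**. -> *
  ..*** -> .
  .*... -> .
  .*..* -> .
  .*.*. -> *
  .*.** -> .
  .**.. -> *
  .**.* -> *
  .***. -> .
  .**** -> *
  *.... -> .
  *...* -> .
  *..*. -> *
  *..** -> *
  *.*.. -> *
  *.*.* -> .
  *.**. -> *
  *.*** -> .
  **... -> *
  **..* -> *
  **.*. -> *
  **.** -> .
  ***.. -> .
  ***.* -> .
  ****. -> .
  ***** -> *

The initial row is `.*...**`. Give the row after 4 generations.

**...**
..*...*
.**..**
.******

.******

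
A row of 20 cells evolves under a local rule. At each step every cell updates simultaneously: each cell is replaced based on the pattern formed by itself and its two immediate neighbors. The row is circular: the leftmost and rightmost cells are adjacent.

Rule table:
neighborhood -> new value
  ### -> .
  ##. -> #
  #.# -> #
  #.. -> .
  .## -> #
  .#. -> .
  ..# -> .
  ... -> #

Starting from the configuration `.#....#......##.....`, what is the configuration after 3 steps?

#.####.#...#....#...

...##...####.##.####
.#.##.#.#..######..#
#.####.#...#....#...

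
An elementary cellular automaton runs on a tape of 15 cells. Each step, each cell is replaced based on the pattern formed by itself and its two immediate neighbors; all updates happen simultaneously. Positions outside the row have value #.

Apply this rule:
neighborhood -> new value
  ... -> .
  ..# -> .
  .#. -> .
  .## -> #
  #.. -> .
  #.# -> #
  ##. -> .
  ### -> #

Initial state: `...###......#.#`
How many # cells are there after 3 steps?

2

step 1: ...##........##
step 2: ...#.........##
step 3: .............##
count of #: 2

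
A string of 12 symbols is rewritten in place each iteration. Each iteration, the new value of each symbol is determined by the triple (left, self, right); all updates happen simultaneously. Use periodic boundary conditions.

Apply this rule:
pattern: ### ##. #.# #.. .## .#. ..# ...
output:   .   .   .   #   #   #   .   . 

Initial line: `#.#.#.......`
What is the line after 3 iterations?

#.#.#.##....

#.#.##......
#.#.#.#.....
#.#.#.##....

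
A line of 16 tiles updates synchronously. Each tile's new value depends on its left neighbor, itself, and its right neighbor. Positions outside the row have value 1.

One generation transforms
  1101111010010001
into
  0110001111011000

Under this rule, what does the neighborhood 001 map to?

At position 10 the neighborhood is 001; the next row has 0 there.

0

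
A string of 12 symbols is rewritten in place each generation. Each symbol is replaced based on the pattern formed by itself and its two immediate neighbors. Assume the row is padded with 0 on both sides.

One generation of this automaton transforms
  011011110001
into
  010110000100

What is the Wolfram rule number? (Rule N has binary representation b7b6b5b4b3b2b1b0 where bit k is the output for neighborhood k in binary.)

41

position 5: 111 → 0  (bit 7 = 0)
position 2: 110 → 0  (bit 6 = 0)
position 3: 101 → 1  (bit 5 = 1)
position 8: 100 → 0  (bit 4 = 0)
position 1: 011 → 1  (bit 3 = 1)
position 11: 010 → 0  (bit 2 = 0)
position 0: 001 → 0  (bit 1 = 0)
position 9: 000 → 1  (bit 0 = 1)
bits b7..b0 = 00101001 = 41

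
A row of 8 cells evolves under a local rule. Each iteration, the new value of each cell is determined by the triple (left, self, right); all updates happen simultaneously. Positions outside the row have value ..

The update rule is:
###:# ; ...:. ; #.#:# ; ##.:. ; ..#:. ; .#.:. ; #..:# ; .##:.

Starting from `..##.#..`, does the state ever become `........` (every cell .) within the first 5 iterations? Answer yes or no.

yes

iteration 1: ....#.#.
iteration 2: .....#.#
iteration 3: ......#.
iteration 4: .......#
iteration 5: ........
all cells are . at iteration 5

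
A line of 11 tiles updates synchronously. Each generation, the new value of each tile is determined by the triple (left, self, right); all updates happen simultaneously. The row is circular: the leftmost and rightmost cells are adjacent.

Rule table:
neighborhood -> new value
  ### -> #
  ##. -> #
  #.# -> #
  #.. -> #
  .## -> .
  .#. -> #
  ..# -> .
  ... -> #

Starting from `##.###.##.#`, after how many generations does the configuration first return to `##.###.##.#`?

11

generation 1: ###.###.##.
generation 2: .###.###.##
generation 3: #.###.###.#
generation 4: ##.###.###.
generation 5: .##.###.###
generation 6: #.##.###.##
generation 7: ##.##.###.#
generation 8: ###.##.###.
generation 9: .###.##.###
generation 10: #.###.##.##
generation 11: ##.###.##.#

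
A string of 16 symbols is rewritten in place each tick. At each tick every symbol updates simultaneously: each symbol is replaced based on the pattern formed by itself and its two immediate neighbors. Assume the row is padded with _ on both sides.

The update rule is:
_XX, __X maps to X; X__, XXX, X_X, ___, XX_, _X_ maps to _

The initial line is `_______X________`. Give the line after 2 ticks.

_____X__________

tick 1: ______X_________
tick 2: _____X__________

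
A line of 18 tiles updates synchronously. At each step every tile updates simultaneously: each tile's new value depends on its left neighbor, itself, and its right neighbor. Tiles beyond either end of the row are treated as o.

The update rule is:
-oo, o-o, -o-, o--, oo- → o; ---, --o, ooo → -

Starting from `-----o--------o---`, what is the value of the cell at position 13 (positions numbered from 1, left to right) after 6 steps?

-

o----oo-------oo--
oo---ooo------ooo-
-oo--o-oo-----o-oo
oooo-ooooo----ooo-
---ooo---oo---o-oo
o--o-oo--ooo--ooo-
position 13 holds -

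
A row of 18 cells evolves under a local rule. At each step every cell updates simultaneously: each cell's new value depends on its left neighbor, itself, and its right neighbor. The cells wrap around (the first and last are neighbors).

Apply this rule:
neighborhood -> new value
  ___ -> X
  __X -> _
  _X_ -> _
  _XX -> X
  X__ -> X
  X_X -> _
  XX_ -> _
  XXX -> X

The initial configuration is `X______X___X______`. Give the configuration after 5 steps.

_XXXXX__XX__XXXXX_
_XXXX_X_X_X_XXXX_X
_XXX________XXX___
_XX_XXXXXXX_XX_XXX
_X__XXXXXX__X__XX_

_X__XXXXXX__X__XX_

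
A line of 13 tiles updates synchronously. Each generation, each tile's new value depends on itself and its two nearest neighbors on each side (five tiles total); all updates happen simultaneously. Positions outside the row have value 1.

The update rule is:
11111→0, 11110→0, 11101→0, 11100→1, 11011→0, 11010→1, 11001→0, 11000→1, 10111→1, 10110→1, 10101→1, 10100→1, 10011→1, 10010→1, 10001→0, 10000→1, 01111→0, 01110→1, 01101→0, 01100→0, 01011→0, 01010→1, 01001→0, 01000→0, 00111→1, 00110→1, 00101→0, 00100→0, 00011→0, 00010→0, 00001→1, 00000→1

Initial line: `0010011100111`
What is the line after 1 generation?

0100111101100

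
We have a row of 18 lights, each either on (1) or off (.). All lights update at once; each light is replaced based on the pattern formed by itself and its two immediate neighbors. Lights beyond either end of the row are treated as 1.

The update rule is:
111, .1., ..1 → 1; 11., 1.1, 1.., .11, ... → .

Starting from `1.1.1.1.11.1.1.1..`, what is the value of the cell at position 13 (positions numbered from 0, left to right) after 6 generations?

..1.1.1....1.1.1.1
.11.1.1...11.1.1..
....1.1..1...1.1.1
...11.1.11..11.1..
..1...1....1...1.1
.11..11...11..11..
position 13 holds .

.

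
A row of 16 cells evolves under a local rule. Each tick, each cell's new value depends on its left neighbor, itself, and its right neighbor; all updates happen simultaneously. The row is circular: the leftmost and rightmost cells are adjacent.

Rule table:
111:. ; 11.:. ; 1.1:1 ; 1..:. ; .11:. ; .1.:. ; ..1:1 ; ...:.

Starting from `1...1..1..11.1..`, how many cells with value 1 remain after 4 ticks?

...1..1..1..1..1
..1..1..1..1..1.
.1..1..1..1..1..
1..1..1..1..1...
count of 1: 5

5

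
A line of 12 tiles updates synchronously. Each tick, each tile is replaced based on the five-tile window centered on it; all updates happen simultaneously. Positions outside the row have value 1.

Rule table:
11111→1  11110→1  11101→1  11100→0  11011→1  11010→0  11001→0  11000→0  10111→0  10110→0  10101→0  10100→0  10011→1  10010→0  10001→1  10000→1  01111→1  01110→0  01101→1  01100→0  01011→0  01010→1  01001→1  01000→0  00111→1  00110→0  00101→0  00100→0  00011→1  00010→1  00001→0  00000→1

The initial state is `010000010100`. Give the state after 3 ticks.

tick 1: 000110101011
tick 2: 011010010001
tick 3: 101001000111

101001000111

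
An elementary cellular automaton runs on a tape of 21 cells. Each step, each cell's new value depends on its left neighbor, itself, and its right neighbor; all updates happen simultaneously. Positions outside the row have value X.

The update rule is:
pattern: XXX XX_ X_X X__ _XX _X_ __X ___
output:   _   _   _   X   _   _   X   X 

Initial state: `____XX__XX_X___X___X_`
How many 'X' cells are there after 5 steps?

XXXX__XX____XXX_XXX__
____XX__XXXX_______XX
XXXX__XX____XXXXXXX__
____XX__XXXX_______XX  (repeats step 2; period 2)
step 5: XXXX__XX____XXXXXXX__
count of X: 13

13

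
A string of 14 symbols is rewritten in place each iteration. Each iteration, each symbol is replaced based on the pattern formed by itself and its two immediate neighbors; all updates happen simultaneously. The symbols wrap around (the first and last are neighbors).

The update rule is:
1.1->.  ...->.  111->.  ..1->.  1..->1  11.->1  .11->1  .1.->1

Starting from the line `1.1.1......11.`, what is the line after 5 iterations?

1.1.1.1.11.11.

1.1.11.....11.
1.1.111....11.
1.1.1.11...11.
1.1.1.111..11.
1.1.1.1.11.11.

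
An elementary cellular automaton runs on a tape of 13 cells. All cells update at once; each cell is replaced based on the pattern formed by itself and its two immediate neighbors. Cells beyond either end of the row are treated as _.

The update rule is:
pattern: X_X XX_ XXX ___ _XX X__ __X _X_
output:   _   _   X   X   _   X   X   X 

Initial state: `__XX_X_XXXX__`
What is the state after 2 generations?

generation 1: XX___X__XX_XX
generation 2: __XXXXXX_____

__XXXXXX_____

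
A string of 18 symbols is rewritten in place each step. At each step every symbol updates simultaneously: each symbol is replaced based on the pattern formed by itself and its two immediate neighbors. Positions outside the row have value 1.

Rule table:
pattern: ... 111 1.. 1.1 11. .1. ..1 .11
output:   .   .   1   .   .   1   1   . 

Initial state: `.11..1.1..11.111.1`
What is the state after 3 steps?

..11.....111....1.

step 1: ...111.111........
step 2: 1.1.......1......1
step 3: ..11.....111....1.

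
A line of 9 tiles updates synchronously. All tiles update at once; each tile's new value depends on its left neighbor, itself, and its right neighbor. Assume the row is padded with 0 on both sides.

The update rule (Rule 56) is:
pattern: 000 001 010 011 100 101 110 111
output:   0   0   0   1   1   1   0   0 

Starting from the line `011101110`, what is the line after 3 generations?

000101010

010011001
001010100
000101010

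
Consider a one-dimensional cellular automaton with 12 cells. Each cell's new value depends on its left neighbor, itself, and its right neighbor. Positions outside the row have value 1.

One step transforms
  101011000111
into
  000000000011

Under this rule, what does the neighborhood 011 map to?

At position 4 the neighborhood is 011; the next row has 0 there.

0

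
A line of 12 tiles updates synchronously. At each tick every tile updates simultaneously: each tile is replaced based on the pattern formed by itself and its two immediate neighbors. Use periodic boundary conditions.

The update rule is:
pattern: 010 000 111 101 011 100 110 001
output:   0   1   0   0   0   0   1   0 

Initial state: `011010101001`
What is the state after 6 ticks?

tick 1: 001000000000
tick 2: 100011111111
tick 3: 101000000000
tick 4: 000011111110
tick 5: 111000000010
tick 6: 001011111000

001011111000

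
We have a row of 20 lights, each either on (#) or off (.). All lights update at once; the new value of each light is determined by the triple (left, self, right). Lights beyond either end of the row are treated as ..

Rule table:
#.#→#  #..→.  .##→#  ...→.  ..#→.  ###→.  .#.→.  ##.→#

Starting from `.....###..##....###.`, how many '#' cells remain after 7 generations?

2

.....#.#..##....#.#.
......#...##.....#..
..........##........
..........##........  (fixed point — unchanged through generation 7)
count of #: 2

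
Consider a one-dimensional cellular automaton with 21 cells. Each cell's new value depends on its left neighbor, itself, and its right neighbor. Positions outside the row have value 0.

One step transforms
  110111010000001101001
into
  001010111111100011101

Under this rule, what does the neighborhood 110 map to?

At position 1 the neighborhood is 110; the next row has 0 there.

0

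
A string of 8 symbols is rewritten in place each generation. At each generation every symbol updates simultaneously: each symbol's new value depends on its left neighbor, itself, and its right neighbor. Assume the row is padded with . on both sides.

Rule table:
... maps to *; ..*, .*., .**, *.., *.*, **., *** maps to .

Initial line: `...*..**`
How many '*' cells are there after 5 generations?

2

**......
...*****
**......  (repeats generation 1; period 2)
generation 5: **......
count of *: 2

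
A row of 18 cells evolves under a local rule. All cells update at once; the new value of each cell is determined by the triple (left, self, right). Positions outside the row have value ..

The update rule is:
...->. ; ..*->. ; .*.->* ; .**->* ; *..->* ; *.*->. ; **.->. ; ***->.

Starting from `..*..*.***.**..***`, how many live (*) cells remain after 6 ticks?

..**.*.*...*.*.*..
..*..*.**..*.*.**.
..**.*.*.*.*.*.*.*
..*..*.*.*.*.*.*.*
..**.*.*.*.*.*.*.*  (repeats tick 3; period 2)
tick 6: ..*..*.*.*.*.*.*.*
count of *: 8

8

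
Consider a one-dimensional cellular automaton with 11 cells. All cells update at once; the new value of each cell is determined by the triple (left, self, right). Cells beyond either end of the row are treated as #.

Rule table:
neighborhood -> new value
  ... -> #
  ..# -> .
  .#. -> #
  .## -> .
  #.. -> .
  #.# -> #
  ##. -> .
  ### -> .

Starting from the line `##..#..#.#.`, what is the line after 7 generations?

..#.....##.

....#..####
.##.#......
#..##.####.
.....#....#
.###.#.##..
#...###....
..#.....##.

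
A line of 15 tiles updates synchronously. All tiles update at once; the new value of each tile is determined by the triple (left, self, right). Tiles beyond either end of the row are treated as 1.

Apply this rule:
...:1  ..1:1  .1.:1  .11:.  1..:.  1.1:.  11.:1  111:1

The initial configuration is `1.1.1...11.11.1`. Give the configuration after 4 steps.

1.1.1..1.1.11.1

1.1.1.11.1..1..
1.1.1..1.1.11.1
1.1.1.11.1..1..  (repeats step 1; period 2)
step 4: 1.1.1..1.1.11.1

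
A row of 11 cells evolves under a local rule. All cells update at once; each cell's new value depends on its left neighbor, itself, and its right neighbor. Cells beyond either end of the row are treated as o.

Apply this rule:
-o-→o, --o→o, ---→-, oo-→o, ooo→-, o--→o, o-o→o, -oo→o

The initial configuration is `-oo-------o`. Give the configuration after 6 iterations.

oooo-----oo
---oo---oo-
o-oooo-oooo
ooo--ooo---
--oooo-oo-o
ooo--oooooo

ooo--oooooo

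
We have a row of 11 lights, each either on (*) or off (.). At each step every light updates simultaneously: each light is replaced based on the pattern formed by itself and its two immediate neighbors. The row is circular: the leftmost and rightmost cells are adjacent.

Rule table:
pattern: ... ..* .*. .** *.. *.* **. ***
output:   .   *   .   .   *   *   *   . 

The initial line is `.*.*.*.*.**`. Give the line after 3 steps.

*.*.*.*.*.*
**.*.*.*.*.
.**.*.*.*.*

.**.*.*.*.*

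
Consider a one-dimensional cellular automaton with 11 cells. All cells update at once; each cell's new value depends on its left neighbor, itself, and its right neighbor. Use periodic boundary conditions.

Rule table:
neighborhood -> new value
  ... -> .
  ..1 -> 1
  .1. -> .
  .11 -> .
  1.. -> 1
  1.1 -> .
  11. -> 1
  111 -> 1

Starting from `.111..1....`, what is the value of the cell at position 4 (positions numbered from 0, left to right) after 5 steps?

step 1: 1.1111.1...
step 2: ...111..1.1
step 3: 1.1.1111...
step 4: .....1111.1
step 5: 1...1.111..
position 4 holds 1

1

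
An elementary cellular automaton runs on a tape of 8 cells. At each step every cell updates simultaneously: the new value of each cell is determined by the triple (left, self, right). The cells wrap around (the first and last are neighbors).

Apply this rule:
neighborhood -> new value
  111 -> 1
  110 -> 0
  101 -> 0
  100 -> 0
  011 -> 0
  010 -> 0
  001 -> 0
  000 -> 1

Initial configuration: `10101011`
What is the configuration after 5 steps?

11000111

step 1: 00000001
step 2: 01111100
step 3: 00111001
step 4: 00010000
step 5: 11000111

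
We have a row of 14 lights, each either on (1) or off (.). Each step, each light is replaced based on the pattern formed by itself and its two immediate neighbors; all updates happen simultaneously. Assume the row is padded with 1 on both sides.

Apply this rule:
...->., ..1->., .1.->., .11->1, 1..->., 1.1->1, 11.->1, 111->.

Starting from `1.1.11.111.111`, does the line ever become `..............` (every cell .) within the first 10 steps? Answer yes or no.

11.11111.111..
.111...111.1..
11.1...1.11...
.11.....111...
111.....1.1...
..1......1....
..............
all cells are . at step 7

yes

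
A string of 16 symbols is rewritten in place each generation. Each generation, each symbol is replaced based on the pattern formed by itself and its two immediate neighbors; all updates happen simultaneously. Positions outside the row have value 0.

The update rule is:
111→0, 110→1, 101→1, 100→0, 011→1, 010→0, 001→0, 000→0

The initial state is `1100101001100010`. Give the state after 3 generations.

1100000001100000

1100010001100000
1100000001100000
1100000001100000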